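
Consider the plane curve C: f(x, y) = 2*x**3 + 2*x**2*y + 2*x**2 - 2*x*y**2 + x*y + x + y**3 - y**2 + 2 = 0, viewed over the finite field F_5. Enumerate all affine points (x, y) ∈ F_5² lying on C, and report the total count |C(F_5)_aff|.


Affine F_5-points: {(0, 3), (0, 4), (1, 4), (2, 3), (4, 2), (4, 3), (4, 4)}; count = 7.

For each of the 25 pairs (x, y) ∈ F_5², evaluate f(x, y) mod 5. Record the zeros.
  x = 0: [0↦2, 1↦2, 2↦1, 3↦0, 4↦0]  zeros at y ∈ {3, 4}
  x = 1: [0↦2, 1↦3, 2↦4, 3↦1, 4↦0]  zeros at y ∈ {4}
  x = 2: [0↦3, 1↦4, 2↦1, 3↦0, 4↦2]  zeros at y ∈ {3}
  x = 3: [0↦2, 1↦2, 2↦4, 3↦4, 4↦3]  zeros at y ∈ ∅
  x = 4: [0↦1, 1↦4, 2↦0, 3↦0, 4↦0]  zeros at y ∈ {2, 3, 4}
Collecting zeros: affine points = {(0, 3), (0, 4), (1, 4), (2, 3), (4, 2), (4, 3), (4, 4)}.
Total count |C(F_5)_aff| = 7.


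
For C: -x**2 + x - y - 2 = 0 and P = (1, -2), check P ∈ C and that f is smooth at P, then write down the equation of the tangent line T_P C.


Tangent line at P: -x - y - 1 = 0.

Step 1: f(1, -2) = 0, so P lies on C.
Step 2: partial derivatives
  f_x(x, y) = 1 - 2*x, f_y(x, y) = -1.
  f_x(P) = -1, f_y(P) = -1 (gradient nonzero, so P is smooth).
Step 3: tangent line at P: -1·(x − 1) + -1·(y − -2) = 0.
Expanding: -x - y - 1 = 0.


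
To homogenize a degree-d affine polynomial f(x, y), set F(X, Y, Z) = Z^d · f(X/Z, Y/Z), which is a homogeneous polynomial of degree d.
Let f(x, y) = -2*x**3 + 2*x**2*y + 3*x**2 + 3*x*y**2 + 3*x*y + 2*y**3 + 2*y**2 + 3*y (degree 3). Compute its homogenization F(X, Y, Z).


F(X, Y, Z) = -2*X**3 + 2*X**2*Y + 3*X**2*Z + 3*X*Y**2 + 3*X*Y*Z + 2*Y**3 + 2*Y**2*Z + 3*Y*Z**2

deg(f) = 3.
Substitute x = X/Z, y = Y/Z into f, then multiply by Z^3.
  monomial -2·x^3·y^0 ↦ -2·X^3·Y^0·Z^0.
  monomial 2·x^2·y^1 ↦ 2·X^2·Y^1·Z^0.
  monomial 3·x^2·y^0 ↦ 3·X^2·Y^0·Z^1.
  monomial 3·x^1·y^2 ↦ 3·X^1·Y^2·Z^0.
  monomial 3·x^1·y^1 ↦ 3·X^1·Y^1·Z^1.
  monomial 2·x^0·y^3 ↦ 2·X^0·Y^3·Z^0.
  monomial 2·x^0·y^2 ↦ 2·X^0·Y^2·Z^1.
  monomial 3·x^0·y^1 ↦ 3·X^0·Y^1·Z^2.
Collecting: F(X, Y, Z) = -2*X**3 + 2*X**2*Y + 3*X**2*Z + 3*X*Y**2 + 3*X*Y*Z + 2*Y**3 + 2*Y**2*Z + 3*Y*Z**2.


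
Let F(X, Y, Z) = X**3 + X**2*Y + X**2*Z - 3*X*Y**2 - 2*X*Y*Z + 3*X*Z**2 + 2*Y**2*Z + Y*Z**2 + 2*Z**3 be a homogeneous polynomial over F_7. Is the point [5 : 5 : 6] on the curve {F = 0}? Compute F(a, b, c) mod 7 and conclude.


F(5,5,6) ≡ 1 (mod 7); P is NOT on the curve.

Evaluate F(5, 5, 6) term-by-term (mod 7).
  X**3 ↦ 1·125·1·1 = 125
  X**2*Y ↦ 1·25·5·1 = 125
  X**2*Z ↦ 1·25·1·6 = 150
  -3*X*Y**2 ↦ -3·5·25·1 = -375
  -2*X*Y*Z ↦ -2·5·5·6 = -300
  3*X*Z**2 ↦ 3·5·1·36 = 540
  2*Y**2*Z ↦ 2·1·25·6 = 300
  Y*Z**2 ↦ 1·1·5·36 = 180
  2*Z**3 ↦ 2·1·1·216 = 432
Sum: F(5, 5, 6) = (125) + (125) + (150) + (-375) + (-300) + (540) + (300) + (180) + (432) = 1177.
Reducing mod 7: 1177 ≡ 1 (mod 7).
Since F(a, b, c) ≡ 1 ≠ 0 (mod 7), P does NOT lie on the curve.


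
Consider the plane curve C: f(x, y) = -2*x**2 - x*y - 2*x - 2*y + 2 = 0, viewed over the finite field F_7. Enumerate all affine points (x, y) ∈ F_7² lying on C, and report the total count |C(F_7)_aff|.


Affine F_7-points: {(0, 1), (1, 4), (2, 1), (3, 4), (4, 3), (6, 2)}; count = 6.

For each of the 49 pairs (x, y) ∈ F_7², evaluate f(x, y) mod 7. Record the zeros.
  x = 0: [0↦2, 1↦0, 2↦5, 3↦3, 4↦1, 5↦6, 6↦4]  zeros at y ∈ {1}
  x = 1: [0↦5, 1↦2, 2↦6, 3↦3, 4↦0, 5↦4, 6↦1]  zeros at y ∈ {4}
  x = 2: [0↦4, 1↦0, 2↦3, 3↦6, 4↦2, 5↦5, 6↦1]  zeros at y ∈ {1}
  x = 3: [0↦6, 1↦1, 2↦3, 3↦5, 4↦0, 5↦2, 6↦4]  zeros at y ∈ {4}
  x = 4: [0↦4, 1↦5, 2↦6, 3↦0, 4↦1, 5↦2, 6↦3]  zeros at y ∈ {3}
  x = 5: [0↦5, 1↦5, 2↦5, 3↦5, 4↦5, 5↦5, 6↦5]  zeros at y ∈ ∅
  x = 6: [0↦2, 1↦1, 2↦0, 3↦6, 4↦5, 5↦4, 6↦3]  zeros at y ∈ {2}
Collecting zeros: affine points = {(0, 1), (1, 4), (2, 1), (3, 4), (4, 3), (6, 2)}.
Total count |C(F_7)_aff| = 6.


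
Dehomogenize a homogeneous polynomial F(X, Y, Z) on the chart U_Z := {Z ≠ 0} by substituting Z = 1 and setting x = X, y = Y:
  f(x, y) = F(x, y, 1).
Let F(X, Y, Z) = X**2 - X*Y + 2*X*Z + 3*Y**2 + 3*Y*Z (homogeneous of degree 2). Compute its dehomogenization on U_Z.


f(x, y) = x**2 - x*y + 2*x + 3*y**2 + 3*y

On U_Z we set Z = 1. Each monomial c·X^i·Y^j·Z^k in F becomes c·x^i·y^j·1^k = c·x^i·y^j.
Substituting Z = 1: F(X, Y, 1) = x**2 - x*y + 2*x + 3*y**2 + 3*y.
Note: deg(f) ≤ deg(F) = 2; strict inequality happens when F is divisible by Z (lost terms).


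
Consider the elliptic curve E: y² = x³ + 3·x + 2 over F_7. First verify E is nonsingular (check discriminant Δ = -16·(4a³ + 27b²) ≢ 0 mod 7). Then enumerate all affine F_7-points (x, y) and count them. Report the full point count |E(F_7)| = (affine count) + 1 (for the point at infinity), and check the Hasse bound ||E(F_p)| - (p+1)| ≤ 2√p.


Affine points = {(0, 3), (0, 4), (2, 3), (2, 4), (4, 1), (4, 6), (5, 3), (5, 4)}; affine count = 8; |E(F_7)| = 9.

Discriminant check: Δ ∝ 4a³ + 27b² = 4·3³ + 27·2² = 4·27 + 27·4 ≡ 6 (mod 7). Nonzero ⇒ E is nonsingular.
For each x ∈ F_7, compute rhs = x³ + 3·x + 2 mod 7, then count y ∈ F_7 with y² ≡ rhs.
  x = 0: rhs = 2, matching y values: 3, 4 (2 points).
  x = 1: rhs = 6, matching y values: none (0 points).
  x = 2: rhs = 2, matching y values: 3, 4 (2 points).
  x = 3: rhs = 3, matching y values: none (0 points).
  x = 4: rhs = 1, matching y values: 1, 6 (2 points).
  x = 5: rhs = 2, matching y values: 3, 4 (2 points).
  x = 6: rhs = 5, matching y values: none (0 points).
Total affine count: 8.
Full point count |E(F_7)| = 8 + 1 = 9.
Hasse bound: |9 − (7+1)| = |1| = 1 ≤ 2√7 ≈ 5.2915 ✓.


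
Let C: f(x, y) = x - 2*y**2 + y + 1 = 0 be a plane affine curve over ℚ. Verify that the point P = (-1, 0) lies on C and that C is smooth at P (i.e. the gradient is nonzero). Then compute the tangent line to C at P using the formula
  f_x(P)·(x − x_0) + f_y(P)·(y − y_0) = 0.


Tangent line at P: x + y + 1 = 0.

Step 1: f(-1, 0) = 0, so P lies on C.
Step 2: partial derivatives
  f_x(x, y) = 1, f_y(x, y) = 1 - 4*y.
  f_x(P) = 1, f_y(P) = 1 (gradient nonzero, so P is smooth).
Step 3: tangent line at P: 1·(x − -1) + 1·(y − 0) = 0.
Expanding: x + y + 1 = 0.


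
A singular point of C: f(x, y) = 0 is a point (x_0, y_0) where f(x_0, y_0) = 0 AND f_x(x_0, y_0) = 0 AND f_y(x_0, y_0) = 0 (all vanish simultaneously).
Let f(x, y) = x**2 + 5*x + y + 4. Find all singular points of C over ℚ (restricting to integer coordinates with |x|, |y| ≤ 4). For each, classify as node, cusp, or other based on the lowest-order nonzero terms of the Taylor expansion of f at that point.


No singular points in the scanned grid; C is smooth there.

Compute partial derivatives:
  f_x = 2*x + 5.
  f_y = 1.
f_y = 1 is a nonzero constant, so f_y never vanishes: no point (x, y) can satisfy f = f_x = f_y = 0. In particular no (x, y) ∈ {−4, ..., 4}² is singular; the curve is smooth.


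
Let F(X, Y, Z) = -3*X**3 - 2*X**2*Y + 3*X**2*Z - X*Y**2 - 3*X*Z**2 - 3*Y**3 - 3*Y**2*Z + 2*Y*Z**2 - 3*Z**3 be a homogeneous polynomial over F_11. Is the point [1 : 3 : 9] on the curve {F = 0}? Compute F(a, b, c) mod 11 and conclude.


F(1,3,9) ≡ 7 (mod 11); P is NOT on the curve.

Evaluate F(1, 3, 9) term-by-term (mod 11).
  -3*X**3 ↦ -3·1·1·1 = -3
  -2*X**2*Y ↦ -2·1·3·1 = -6
  3*X**2*Z ↦ 3·1·1·9 = 27
  -X*Y**2 ↦ -1·1·9·1 = -9
  -3*X*Z**2 ↦ -3·1·1·81 = -243
  -3*Y**3 ↦ -3·1·27·1 = -81
  -3*Y**2*Z ↦ -3·1·9·9 = -243
  2*Y*Z**2 ↦ 2·1·3·81 = 486
  -3*Z**3 ↦ -3·1·1·729 = -2187
Sum: F(1, 3, 9) = (-3) + (-6) + (27) + (-9) + (-243) + (-81) + (-243) + (486) + (-2187) = -2259.
Reducing mod 11: -2259 ≡ 7 (mod 11).
Since F(a, b, c) ≡ 7 ≠ 0 (mod 11), P does NOT lie on the curve.


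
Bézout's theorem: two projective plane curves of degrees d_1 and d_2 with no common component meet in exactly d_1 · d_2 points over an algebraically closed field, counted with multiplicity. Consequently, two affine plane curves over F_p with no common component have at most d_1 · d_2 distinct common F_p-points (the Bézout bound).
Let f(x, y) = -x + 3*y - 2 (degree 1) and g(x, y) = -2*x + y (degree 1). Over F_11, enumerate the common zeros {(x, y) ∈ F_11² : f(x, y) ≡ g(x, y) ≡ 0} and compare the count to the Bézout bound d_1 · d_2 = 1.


Common zeros: {(7, 3)}; count = 1; Bézout bound = 1.

deg(f) = 1, deg(g) = 1, so Bézout bound = 1.
Scan x ∈ F_11. For each x, list the y ∈ F_11 with f(x, y) ≡ 0 and those with g(x, y) ≡ 0 (mod 11); the common zeros in that column are the intersection.
  x = 0: f ≡ 0 at y ∈ {8}; g ≡ 0 at y ∈ {0}; common: ∅.
  x = 1: f ≡ 0 at y ∈ {1}; g ≡ 0 at y ∈ {2}; common: ∅.
  x = 2: f ≡ 0 at y ∈ {5}; g ≡ 0 at y ∈ {4}; common: ∅.
  x = 3: f ≡ 0 at y ∈ {9}; g ≡ 0 at y ∈ {6}; common: ∅.
  x = 4: f ≡ 0 at y ∈ {2}; g ≡ 0 at y ∈ {8}; common: ∅.
  x = 5: f ≡ 0 at y ∈ {6}; g ≡ 0 at y ∈ {10}; common: ∅.
  x = 6: f ≡ 0 at y ∈ {10}; g ≡ 0 at y ∈ {1}; common: ∅.
  x = 7: f ≡ 0 at y ∈ {3}; g ≡ 0 at y ∈ {3}; common: {3}.
  x = 8: f ≡ 0 at y ∈ {7}; g ≡ 0 at y ∈ {5}; common: ∅.
  x = 9: f ≡ 0 at y ∈ {0}; g ≡ 0 at y ∈ {7}; common: ∅.
  x = 10: f ≡ 0 at y ∈ {4}; g ≡ 0 at y ∈ {9}; common: ∅.
Collecting: common zeros = {(7, 3)}, so the count is 1.
Comparison with the Bézout bound: 1 ≤ 1 = deg(f)·deg(g), as expected for curves with no common component (the bound is attained).


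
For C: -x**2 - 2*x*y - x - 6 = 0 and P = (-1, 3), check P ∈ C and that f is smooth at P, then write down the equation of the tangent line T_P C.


Tangent line at P: -5*x + 2*y - 11 = 0.

Step 1: f(-1, 3) = 0, so P lies on C.
Step 2: partial derivatives
  f_x(x, y) = -2*x - 2*y - 1, f_y(x, y) = -2*x.
  f_x(P) = -5, f_y(P) = 2 (gradient nonzero, so P is smooth).
Step 3: tangent line at P: -5·(x − -1) + 2·(y − 3) = 0.
Expanding: -5*x + 2*y - 11 = 0.


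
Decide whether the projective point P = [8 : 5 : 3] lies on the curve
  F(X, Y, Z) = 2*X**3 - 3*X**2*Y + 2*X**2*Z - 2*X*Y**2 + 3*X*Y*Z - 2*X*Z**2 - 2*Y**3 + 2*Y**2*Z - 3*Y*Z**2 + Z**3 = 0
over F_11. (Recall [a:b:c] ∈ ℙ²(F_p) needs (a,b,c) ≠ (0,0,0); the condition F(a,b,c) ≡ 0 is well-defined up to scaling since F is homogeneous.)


F(8,5,3) ≡ 1 (mod 11); P is NOT on the curve.

Evaluate F(8, 5, 3) term-by-term (mod 11).
  2*X**3 ↦ 2·512·1·1 = 1024
  -3*X**2*Y ↦ -3·64·5·1 = -960
  2*X**2*Z ↦ 2·64·1·3 = 384
  -2*X*Y**2 ↦ -2·8·25·1 = -400
  3*X*Y*Z ↦ 3·8·5·3 = 360
  -2*X*Z**2 ↦ -2·8·1·9 = -144
  -2*Y**3 ↦ -2·1·125·1 = -250
  2*Y**2*Z ↦ 2·1·25·3 = 150
  -3*Y*Z**2 ↦ -3·1·5·9 = -135
  Z**3 ↦ 1·1·1·27 = 27
Sum: F(8, 5, 3) = (1024) + (-960) + (384) + (-400) + (360) + (-144) + (-250) + (150) + (-135) + (27) = 56.
Reducing mod 11: 56 ≡ 1 (mod 11).
Since F(a, b, c) ≡ 1 ≠ 0 (mod 11), P does NOT lie on the curve.


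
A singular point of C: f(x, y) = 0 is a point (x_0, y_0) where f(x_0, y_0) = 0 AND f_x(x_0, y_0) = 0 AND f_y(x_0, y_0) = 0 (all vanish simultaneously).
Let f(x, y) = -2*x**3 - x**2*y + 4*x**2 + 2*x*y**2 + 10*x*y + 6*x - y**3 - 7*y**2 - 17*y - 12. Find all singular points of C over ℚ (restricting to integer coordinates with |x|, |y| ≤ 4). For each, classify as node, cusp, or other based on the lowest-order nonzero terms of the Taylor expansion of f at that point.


Singular points: {(1, -2)}; classification: cusp.

Compute partial derivatives:
  f_x = -6*x**2 - 2*x*y + 8*x + 2*y**2 + 10*y + 6.
  f_y = -x**2 + 4*x*y + 10*x - 3*y**2 - 14*y - 17.
Scan x_0 ∈ {−4, ..., 4}. For each x_0, f_y(x_0, y) is a polynomial in y; find its integer roots y ∈ {−4, ..., 4}, then test f_x and f at those candidates.
  x = -4: f_y(-4, y) = -3*y**2 - 30*y - 73; no integer root y with |y| ≤ 4.
  x = -3: f_y(-3, y) = -3*y**2 - 26*y - 56; vanishes at y ∈ {-4}. (-3, -4): f_x = -104 ≠ 0.
  x = -2: f_y(-2, y) = -3*y**2 - 22*y - 41; no integer root y with |y| ≤ 4.
  x = -1: f_y(-1, y) = -3*y**2 - 18*y - 28; no integer root y with |y| ≤ 4.
  x = 0: f_y(0, y) = -3*y**2 - 14*y - 17; no integer root y with |y| ≤ 4.
  x = 1: f_y(1, y) = -3*y**2 - 10*y - 8; vanishes at y ∈ {-2}. (1, -2): f_x = 0, f = 0 — SINGULAR.
  x = 2: f_y(2, y) = -3*y**2 - 6*y - 1; no integer root y with |y| ≤ 4.
  x = 3: f_y(3, y) = -3*y**2 - 2*y + 4; no integer root y with |y| ≤ 4.
  x = 4: f_y(4, y) = -3*y**2 + 2*y + 7; no integer root y with |y| ≤ 4.
Only singular point on the grid: (1, -2).
Classify: substitute x = 1 + u, y = -2 + v and expand: f = -2*u**3 - u**2*v + 2*u*v**2 - v**3 + v**2.
No constant or linear terms (consistent with a singular point). Quadratic part: v**2. Cubic part: -2*u**3 - u**2*v + 2*u*v**2 - v**3.
The quadratic part v**2 is a perfect square, so there is a single (double) tangent line v = 0, i.e. y = -2. Restricting the cubic part to that line (v = 0) leaves -2*u**3 ≠ 0, so f is not divisible by v and the branch is v² ≈ 2*u**3 to lowest order — this is a cusp.
Classification: cusp.


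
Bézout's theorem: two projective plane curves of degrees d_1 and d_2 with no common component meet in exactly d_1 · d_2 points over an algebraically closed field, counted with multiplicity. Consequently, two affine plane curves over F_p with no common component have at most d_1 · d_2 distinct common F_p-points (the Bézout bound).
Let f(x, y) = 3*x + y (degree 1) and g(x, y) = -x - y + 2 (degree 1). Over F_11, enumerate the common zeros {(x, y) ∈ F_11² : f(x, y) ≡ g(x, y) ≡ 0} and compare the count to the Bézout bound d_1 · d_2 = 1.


Common zeros: {(10, 3)}; count = 1; Bézout bound = 1.

deg(f) = 1, deg(g) = 1, so Bézout bound = 1.
Scan x ∈ F_11. For each x, list the y ∈ F_11 with f(x, y) ≡ 0 and those with g(x, y) ≡ 0 (mod 11); the common zeros in that column are the intersection.
  x = 0: f ≡ 0 at y ∈ {0}; g ≡ 0 at y ∈ {2}; common: ∅.
  x = 1: f ≡ 0 at y ∈ {8}; g ≡ 0 at y ∈ {1}; common: ∅.
  x = 2: f ≡ 0 at y ∈ {5}; g ≡ 0 at y ∈ {0}; common: ∅.
  x = 3: f ≡ 0 at y ∈ {2}; g ≡ 0 at y ∈ {10}; common: ∅.
  x = 4: f ≡ 0 at y ∈ {10}; g ≡ 0 at y ∈ {9}; common: ∅.
  x = 5: f ≡ 0 at y ∈ {7}; g ≡ 0 at y ∈ {8}; common: ∅.
  x = 6: f ≡ 0 at y ∈ {4}; g ≡ 0 at y ∈ {7}; common: ∅.
  x = 7: f ≡ 0 at y ∈ {1}; g ≡ 0 at y ∈ {6}; common: ∅.
  x = 8: f ≡ 0 at y ∈ {9}; g ≡ 0 at y ∈ {5}; common: ∅.
  x = 9: f ≡ 0 at y ∈ {6}; g ≡ 0 at y ∈ {4}; common: ∅.
  x = 10: f ≡ 0 at y ∈ {3}; g ≡ 0 at y ∈ {3}; common: {3}.
Collecting: common zeros = {(10, 3)}, so the count is 1.
Comparison with the Bézout bound: 1 ≤ 1 = deg(f)·deg(g), as expected for curves with no common component (the bound is attained).


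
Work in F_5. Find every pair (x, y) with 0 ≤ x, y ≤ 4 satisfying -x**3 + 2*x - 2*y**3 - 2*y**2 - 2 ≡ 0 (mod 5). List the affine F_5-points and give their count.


Affine F_5-points: {(1, 1), (1, 2), (2, 1), (2, 2), (3, 3), (4, 3)}; count = 6.

For each of the 25 pairs (x, y) ∈ F_5², evaluate f(x, y) mod 5. Record the zeros.
  x = 0: [0↦3, 1↦4, 2↦4, 3↦1, 4↦3]  zeros at y ∈ ∅
  x = 1: [0↦4, 1↦0, 2↦0, 3↦2, 4↦4]  zeros at y ∈ {1, 2}
  x = 2: [0↦4, 1↦0, 2↦0, 3↦2, 4↦4]  zeros at y ∈ {1, 2}
  x = 3: [0↦2, 1↦3, 2↦3, 3↦0, 4↦2]  zeros at y ∈ {3}
  x = 4: [0↦2, 1↦3, 2↦3, 3↦0, 4↦2]  zeros at y ∈ {3}
Collecting zeros: affine points = {(1, 1), (1, 2), (2, 1), (2, 2), (3, 3), (4, 3)}.
Total count |C(F_5)_aff| = 6.


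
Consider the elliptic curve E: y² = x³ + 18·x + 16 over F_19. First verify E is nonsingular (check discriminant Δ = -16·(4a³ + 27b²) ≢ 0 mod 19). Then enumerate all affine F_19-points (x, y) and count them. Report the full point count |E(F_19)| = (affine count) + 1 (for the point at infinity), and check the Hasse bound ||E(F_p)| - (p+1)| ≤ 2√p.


Affine points = {(0, 4), (0, 15), (1, 4), (1, 15), (4, 0), (6, 6), (6, 13), (8, 8), (8, 11), (11, 5), (11, 14), (16, 7), (16, 12), (18, 4), (18, 15)}; affine count = 15; |E(F_19)| = 16.

Discriminant check: Δ ∝ 4a³ + 27b² = 4·18³ + 27·16² = 4·5832 + 27·256 ≡ 11 (mod 19). Nonzero ⇒ E is nonsingular.
For each x ∈ F_19, compute rhs = x³ + 18·x + 16 mod 19, then count y ∈ F_19 with y² ≡ rhs.
  x = 0: rhs = 16, matching y values: 4, 15 (2 points).
  x = 1: rhs = 16, matching y values: 4, 15 (2 points).
  x = 2: rhs = 3, matching y values: none (0 points).
  x = 3: rhs = 2, matching y values: none (0 points).
  x = 4: rhs = 0, matching y values: 0 (1 points).
  x = 5: rhs = 3, matching y values: none (0 points).
  x = 6: rhs = 17, matching y values: 6, 13 (2 points).
  x = 7: rhs = 10, matching y values: none (0 points).
  x = 8: rhs = 7, matching y values: 8, 11 (2 points).
  x = 9: rhs = 14, matching y values: none (0 points).
  x = 10: rhs = 18, matching y values: none (0 points).
  x = 11: rhs = 6, matching y values: 5, 14 (2 points).
  x = 12: rhs = 3, matching y values: none (0 points).
  x = 13: rhs = 15, matching y values: none (0 points).
  x = 14: rhs = 10, matching y values: none (0 points).
  x = 15: rhs = 13, matching y values: none (0 points).
  x = 16: rhs = 11, matching y values: 7, 12 (2 points).
  x = 17: rhs = 10, matching y values: none (0 points).
  x = 18: rhs = 16, matching y values: 4, 15 (2 points).
Total affine count: 15.
Full point count |E(F_19)| = 15 + 1 = 16.
Hasse bound: |16 − (19+1)| = |-4| = 4 ≤ 2√19 ≈ 8.7178 ✓.


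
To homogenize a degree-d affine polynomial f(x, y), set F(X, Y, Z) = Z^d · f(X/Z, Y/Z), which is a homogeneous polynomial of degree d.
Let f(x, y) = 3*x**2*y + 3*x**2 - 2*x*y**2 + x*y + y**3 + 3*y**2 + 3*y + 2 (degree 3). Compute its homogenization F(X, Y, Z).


F(X, Y, Z) = 3*X**2*Y + 3*X**2*Z - 2*X*Y**2 + X*Y*Z + Y**3 + 3*Y**2*Z + 3*Y*Z**2 + 2*Z**3

deg(f) = 3.
Substitute x = X/Z, y = Y/Z into f, then multiply by Z^3.
  monomial 3·x^2·y^1 ↦ 3·X^2·Y^1·Z^0.
  monomial 3·x^2·y^0 ↦ 3·X^2·Y^0·Z^1.
  monomial -2·x^1·y^2 ↦ -2·X^1·Y^2·Z^0.
  monomial 1·x^1·y^1 ↦ 1·X^1·Y^1·Z^1.
  monomial 1·x^0·y^3 ↦ 1·X^0·Y^3·Z^0.
  monomial 3·x^0·y^2 ↦ 3·X^0·Y^2·Z^1.
  monomial 3·x^0·y^1 ↦ 3·X^0·Y^1·Z^2.
  monomial 2·x^0·y^0 ↦ 2·X^0·Y^0·Z^3.
Collecting: F(X, Y, Z) = 3*X**2*Y + 3*X**2*Z - 2*X*Y**2 + X*Y*Z + Y**3 + 3*Y**2*Z + 3*Y*Z**2 + 2*Z**3.


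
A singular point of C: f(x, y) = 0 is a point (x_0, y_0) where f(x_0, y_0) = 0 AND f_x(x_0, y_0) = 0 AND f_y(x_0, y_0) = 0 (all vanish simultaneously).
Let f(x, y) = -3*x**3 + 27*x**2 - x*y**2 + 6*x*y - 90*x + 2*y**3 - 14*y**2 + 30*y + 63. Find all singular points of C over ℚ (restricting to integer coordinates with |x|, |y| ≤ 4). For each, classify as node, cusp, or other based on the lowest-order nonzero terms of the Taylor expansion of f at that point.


Singular points: {(3, 3)}; classification: cusp.

Compute partial derivatives:
  f_x = -9*x**2 + 54*x - y**2 + 6*y - 90.
  f_y = -2*x*y + 6*x + 6*y**2 - 28*y + 30.
Scan x_0 ∈ {−4, ..., 4}. For each x_0, f_y(x_0, y) is a polynomial in y; find its integer roots y ∈ {−4, ..., 4}, then test f_x and f at those candidates.
  x = -4: f_y(-4, y) = 6*y**2 - 20*y + 6; vanishes at y ∈ {3}. (-4, 3): f_x = -441 ≠ 0.
  x = -3: f_y(-3, y) = 6*y**2 - 22*y + 12; vanishes at y ∈ {3}. (-3, 3): f_x = -324 ≠ 0.
  x = -2: f_y(-2, y) = 6*y**2 - 24*y + 18; vanishes at y ∈ {1, 3}. (-2, 1): f_x = -229 ≠ 0; (-2, 3): f_x = -225 ≠ 0.
  x = -1: f_y(-1, y) = 6*y**2 - 26*y + 24; vanishes at y ∈ {3}. (-1, 3): f_x = -144 ≠ 0.
  x = 0: f_y(0, y) = 6*y**2 - 28*y + 30; vanishes at y ∈ {3}. (0, 3): f_x = -81 ≠ 0.
  x = 1: f_y(1, y) = 6*y**2 - 30*y + 36; vanishes at y ∈ {2, 3}. (1, 2): f_x = -37 ≠ 0; (1, 3): f_x = -36 ≠ 0.
  x = 2: f_y(2, y) = 6*y**2 - 32*y + 42; vanishes at y ∈ {3}. (2, 3): f_x = -9 ≠ 0.
  x = 3: f_y(3, y) = 6*y**2 - 34*y + 48; vanishes at y ∈ {3}. (3, 3): f_x = 0, f = 0 — SINGULAR.
  x = 4: f_y(4, y) = 6*y**2 - 36*y + 54; vanishes at y ∈ {3}. (4, 3): f_x = -9 ≠ 0.
Only singular point on the grid: (3, 3).
Classify: substitute x = 3 + u, y = 3 + v and expand: f = -3*u**3 - u*v**2 + 2*v**3 + v**2.
No constant or linear terms (consistent with a singular point). Quadratic part: v**2. Cubic part: -3*u**3 - u*v**2 + 2*v**3.
The quadratic part v**2 is a perfect square, so there is a single (double) tangent line v = 0, i.e. y = 3. Restricting the cubic part to that line (v = 0) leaves -3*u**3 ≠ 0, so f is not divisible by v and the branch is v² ≈ 3*u**3 to lowest order — this is a cusp.
Classification: cusp.


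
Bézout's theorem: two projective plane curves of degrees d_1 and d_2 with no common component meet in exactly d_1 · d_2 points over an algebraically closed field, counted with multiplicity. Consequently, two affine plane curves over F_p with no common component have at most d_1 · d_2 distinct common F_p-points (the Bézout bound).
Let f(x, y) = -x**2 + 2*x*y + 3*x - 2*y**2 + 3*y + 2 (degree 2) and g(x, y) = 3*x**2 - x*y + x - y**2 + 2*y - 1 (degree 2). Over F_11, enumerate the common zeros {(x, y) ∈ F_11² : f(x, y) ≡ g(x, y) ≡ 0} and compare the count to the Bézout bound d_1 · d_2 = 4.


Common zeros: ∅; count = 0; Bézout bound = 4.

deg(f) = 2, deg(g) = 2, so Bézout bound = 4.
Scan x ∈ F_11. For each x, list the y ∈ F_11 with f(x, y) ≡ 0 and those with g(x, y) ≡ 0 (mod 11); the common zeros in that column are the intersection.
  x = 0: f ≡ 0 at y ∈ {2, 5}; g ≡ 0 at y ∈ {1}; common: ∅.
  x = 1: f ≡ 0 at y ∈ ∅; g ≡ 0 at y ∈ ∅; common: ∅.
  x = 2: f ≡ 0 at y ∈ {4, 5}; g ≡ 0 at y ∈ ∅; common: ∅.
  x = 3: f ≡ 0 at y ∈ {3, 7}; g ≡ 0 at y ∈ ∅; common: ∅.
  x = 4: f ≡ 0 at y ∈ ∅; g ≡ 0 at y ∈ ∅; common: ∅.
  x = 5: f ≡ 0 at y ∈ ∅; g ≡ 0 at y ∈ ∅; common: ∅.
  x = 6: f ≡ 0 at y ∈ {3, 10}; g ≡ 0 at y ∈ ∅; common: ∅.
  x = 7: f ≡ 0 at y ∈ {1, 2}; g ≡ 0 at y ∈ ∅; common: ∅.
  x = 8: f ≡ 0 at y ∈ ∅; g ≡ 0 at y ∈ ∅; common: ∅.
  x = 9: f ≡ 0 at y ∈ {1, 4}; g ≡ 0 at y ∈ ∅; common: ∅.
  x = 10: f ≡ 0 at y ∈ ∅; g ≡ 0 at y ∈ ∅; common: ∅.
Collecting: common zeros = ∅, so the count is 0.
Comparison with the Bézout bound: 0 ≤ 4 = deg(f)·deg(g), as expected for curves with no common component (the affine F_11-count falls short of the bound because intersections may lie at infinity, over extension fields, or carry multiplicity).


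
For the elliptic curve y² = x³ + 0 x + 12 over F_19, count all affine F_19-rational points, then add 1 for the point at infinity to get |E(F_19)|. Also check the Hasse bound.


Affine points = {(2, 1), (2, 18), (3, 1), (3, 18), (4, 0), (5, 2), (5, 17), (6, 0), (8, 7), (8, 12), (9, 0), (10, 9), (10, 10), (12, 7), (12, 12), (13, 9), (13, 10), (14, 1), (14, 18), (15, 9), (15, 10), (16, 2), (16, 17), (17, 2), (17, 17), (18, 7), (18, 12)}; affine count = 27; |E(F_19)| = 28.

Discriminant check: Δ ∝ 4a³ + 27b² = 4·0³ + 27·12² = 4·0 + 27·144 ≡ 12 (mod 19). Nonzero ⇒ E is nonsingular.
For each x ∈ F_19, compute rhs = x³ + 0·x + 12 mod 19, then count y ∈ F_19 with y² ≡ rhs.
  x = 0: rhs = 12, matching y values: none (0 points).
  x = 1: rhs = 13, matching y values: none (0 points).
  x = 2: rhs = 1, matching y values: 1, 18 (2 points).
  x = 3: rhs = 1, matching y values: 1, 18 (2 points).
  x = 4: rhs = 0, matching y values: 0 (1 points).
  x = 5: rhs = 4, matching y values: 2, 17 (2 points).
  x = 6: rhs = 0, matching y values: 0 (1 points).
  x = 7: rhs = 13, matching y values: none (0 points).
  x = 8: rhs = 11, matching y values: 7, 12 (2 points).
  x = 9: rhs = 0, matching y values: 0 (1 points).
  x = 10: rhs = 5, matching y values: 9, 10 (2 points).
  x = 11: rhs = 13, matching y values: none (0 points).
  x = 12: rhs = 11, matching y values: 7, 12 (2 points).
  x = 13: rhs = 5, matching y values: 9, 10 (2 points).
  x = 14: rhs = 1, matching y values: 1, 18 (2 points).
  x = 15: rhs = 5, matching y values: 9, 10 (2 points).
  x = 16: rhs = 4, matching y values: 2, 17 (2 points).
  x = 17: rhs = 4, matching y values: 2, 17 (2 points).
  x = 18: rhs = 11, matching y values: 7, 12 (2 points).
Total affine count: 27.
Full point count |E(F_19)| = 27 + 1 = 28.
Hasse bound: |28 − (19+1)| = |8| = 8 ≤ 2√19 ≈ 8.7178 ✓.


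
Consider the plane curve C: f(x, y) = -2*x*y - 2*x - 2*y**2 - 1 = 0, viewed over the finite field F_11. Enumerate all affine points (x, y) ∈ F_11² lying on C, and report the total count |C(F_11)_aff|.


Affine F_11-points: {(0, 4), (0, 7), (2, 1), (2, 8), (4, 2), (4, 5), (5, 0), (5, 6), (10, 3), (10, 9)}; count = 10.

For each of the 121 pairs (x, y) ∈ F_11², evaluate f(x, y) mod 11. Record the zeros.
  x = 0: [0↦10, 1↦8, 2↦2, 3↦3, 4↦0, 5↦4, 6↦4, 7↦0, 8↦3, 9↦2, 10↦8]  zeros at y ∈ {4, 7}
  x = 1: [0↦8, 1↦4, 2↦7, 3↦6, 4↦1, 5↦3, 6↦1, 7↦6, 8↦7, 9↦4, 10↦8]  zeros at y ∈ ∅
  x = 2: [0↦6, 1↦0, 2↦1, 3↦9, 4↦2, 5↦2, 6↦9, 7↦1, 8↦0, 9↦6, 10↦8]  zeros at y ∈ {1, 8}
  x = 3: [0↦4, 1↦7, 2↦6, 3↦1, 4↦3, 5↦1, 6↦6, 7↦7, 8↦4, 9↦8, 10↦8]  zeros at y ∈ ∅
  x = 4: [0↦2, 1↦3, 2↦0, 3↦4, 4↦4, 5↦0, 6↦3, 7↦2, 8↦8, 9↦10, 10↦8]  zeros at y ∈ {2, 5}
  x = 5: [0↦0, 1↦10, 2↦5, 3↦7, 4↦5, 5↦10, 6↦0, 7↦8, 8↦1, 9↦1, 10↦8]  zeros at y ∈ {0, 6}
  x = 6: [0↦9, 1↦6, 2↦10, 3↦10, 4↦6, 5↦9, 6↦8, 7↦3, 8↦5, 9↦3, 10↦8]  zeros at y ∈ ∅
  x = 7: [0↦7, 1↦2, 2↦4, 3↦2, 4↦7, 5↦8, 6↦5, 7↦9, 8↦9, 9↦5, 10↦8]  zeros at y ∈ ∅
  x = 8: [0↦5, 1↦9, 2↦9, 3↦5, 4↦8, 5↦7, 6↦2, 7↦4, 8↦2, 9↦7, 10↦8]  zeros at y ∈ ∅
  x = 9: [0↦3, 1↦5, 2↦3, 3↦8, 4↦9, 5↦6, 6↦10, 7↦10, 8↦6, 9↦9, 10↦8]  zeros at y ∈ ∅
  x = 10: [0↦1, 1↦1, 2↦8, 3↦0, 4↦10, 5↦5, 6↦7, 7↦5, 8↦10, 9↦0, 10↦8]  zeros at y ∈ {3, 9}
Collecting zeros: affine points = {(0, 4), (0, 7), (2, 1), (2, 8), (4, 2), (4, 5), (5, 0), (5, 6), (10, 3), (10, 9)}.
Total count |C(F_11)_aff| = 10.


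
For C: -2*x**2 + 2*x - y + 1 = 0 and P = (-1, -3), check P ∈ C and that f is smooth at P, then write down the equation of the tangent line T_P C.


Tangent line at P: 6*x - y + 3 = 0.

Step 1: f(-1, -3) = 0, so P lies on C.
Step 2: partial derivatives
  f_x(x, y) = 2 - 4*x, f_y(x, y) = -1.
  f_x(P) = 6, f_y(P) = -1 (gradient nonzero, so P is smooth).
Step 3: tangent line at P: 6·(x − -1) + -1·(y − -3) = 0.
Expanding: 6*x - y + 3 = 0.


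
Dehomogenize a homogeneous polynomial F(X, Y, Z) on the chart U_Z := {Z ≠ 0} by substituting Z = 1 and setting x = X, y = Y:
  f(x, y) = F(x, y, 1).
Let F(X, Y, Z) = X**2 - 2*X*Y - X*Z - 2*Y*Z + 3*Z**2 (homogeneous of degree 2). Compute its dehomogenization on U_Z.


f(x, y) = x**2 - 2*x*y - x - 2*y + 3

On U_Z we set Z = 1. Each monomial c·X^i·Y^j·Z^k in F becomes c·x^i·y^j·1^k = c·x^i·y^j.
Substituting Z = 1: F(X, Y, 1) = x**2 - 2*x*y - x - 2*y + 3.
Note: deg(f) ≤ deg(F) = 2; strict inequality happens when F is divisible by Z (lost terms).


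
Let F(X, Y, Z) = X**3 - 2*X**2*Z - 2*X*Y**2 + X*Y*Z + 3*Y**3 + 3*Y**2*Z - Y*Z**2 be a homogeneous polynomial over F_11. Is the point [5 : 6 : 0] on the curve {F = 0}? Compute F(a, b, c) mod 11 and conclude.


F(5,6,0) ≡ 6 (mod 11); P is NOT on the curve.

Evaluate F(5, 6, 0) term-by-term (mod 11).
  X**3 ↦ 1·125·1·1 = 125
  -2*X**2*Z ↦ -2·25·1·0 = 0
  -2*X*Y**2 ↦ -2·5·36·1 = -360
  X*Y*Z ↦ 1·5·6·0 = 0
  3*Y**3 ↦ 3·1·216·1 = 648
  3*Y**2*Z ↦ 3·1·36·0 = 0
  -Y*Z**2 ↦ -1·1·6·0 = 0
Sum: F(5, 6, 0) = (125) + (0) + (-360) + (0) + (648) + (0) + (0) = 413.
Reducing mod 11: 413 ≡ 6 (mod 11).
Since F(a, b, c) ≡ 6 ≠ 0 (mod 11), P does NOT lie on the curve.


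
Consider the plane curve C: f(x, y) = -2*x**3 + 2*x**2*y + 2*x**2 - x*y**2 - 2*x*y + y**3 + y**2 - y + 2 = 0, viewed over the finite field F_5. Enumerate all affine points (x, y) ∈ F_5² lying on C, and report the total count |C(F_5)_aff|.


Affine F_5-points: {(0, 3), (4, 3)}; count = 2.

For each of the 25 pairs (x, y) ∈ F_5², evaluate f(x, y) mod 5. Record the zeros.
  x = 0: [0↦2, 1↦3, 2↦2, 3↦0, 4↦3]  zeros at y ∈ {3}
  x = 1: [0↦2, 1↦2, 2↦3, 3↦1, 4↦2]  zeros at y ∈ ∅
  x = 2: [0↦4, 1↦2, 2↦4, 3↦1, 4↦4]  zeros at y ∈ ∅
  x = 3: [0↦1, 1↦1, 2↦3, 3↦3, 4↦2]  zeros at y ∈ ∅
  x = 4: [0↦1, 1↦2, 2↦3, 3↦0, 4↦4]  zeros at y ∈ {3}
Collecting zeros: affine points = {(0, 3), (4, 3)}.
Total count |C(F_5)_aff| = 2.


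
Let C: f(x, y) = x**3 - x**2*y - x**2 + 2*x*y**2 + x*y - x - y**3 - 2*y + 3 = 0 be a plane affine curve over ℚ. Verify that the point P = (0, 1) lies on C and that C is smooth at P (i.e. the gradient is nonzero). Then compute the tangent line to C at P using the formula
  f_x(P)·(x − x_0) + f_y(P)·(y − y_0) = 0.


Tangent line at P: 2*x - 5*y + 5 = 0.

Step 1: f(0, 1) = 0, so P lies on C.
Step 2: partial derivatives
  f_x(x, y) = 3*x**2 - 2*x*y - 2*x + 2*y**2 + y - 1, f_y(x, y) = -x**2 + 4*x*y + x - 3*y**2 - 2.
  f_x(P) = 2, f_y(P) = -5 (gradient nonzero, so P is smooth).
Step 3: tangent line at P: 2·(x − 0) + -5·(y − 1) = 0.
Expanding: 2*x - 5*y + 5 = 0.


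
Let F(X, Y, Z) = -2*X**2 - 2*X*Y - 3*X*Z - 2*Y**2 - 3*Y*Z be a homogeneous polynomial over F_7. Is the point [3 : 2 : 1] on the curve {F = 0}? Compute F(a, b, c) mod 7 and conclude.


F(3,2,1) ≡ 3 (mod 7); P is NOT on the curve.

Evaluate F(3, 2, 1) term-by-term (mod 7).
  -2*X**2 ↦ -2·9·1·1 = -18
  -2*X*Y ↦ -2·3·2·1 = -12
  -3*X*Z ↦ -3·3·1·1 = -9
  -2*Y**2 ↦ -2·1·4·1 = -8
  -3*Y*Z ↦ -3·1·2·1 = -6
Sum: F(3, 2, 1) = (-18) + (-12) + (-9) + (-8) + (-6) = -53.
Reducing mod 7: -53 ≡ 3 (mod 7).
Since F(a, b, c) ≡ 3 ≠ 0 (mod 7), P does NOT lie on the curve.


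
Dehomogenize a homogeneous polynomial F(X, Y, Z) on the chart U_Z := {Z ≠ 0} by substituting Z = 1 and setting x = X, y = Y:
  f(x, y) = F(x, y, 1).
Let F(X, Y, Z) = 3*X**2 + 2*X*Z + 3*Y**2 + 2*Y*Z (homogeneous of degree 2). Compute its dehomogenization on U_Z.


f(x, y) = 3*x**2 + 2*x + 3*y**2 + 2*y

On U_Z we set Z = 1. Each monomial c·X^i·Y^j·Z^k in F becomes c·x^i·y^j·1^k = c·x^i·y^j.
Substituting Z = 1: F(X, Y, 1) = 3*x**2 + 2*x + 3*y**2 + 2*y.
Note: deg(f) ≤ deg(F) = 2; strict inequality happens when F is divisible by Z (lost terms).


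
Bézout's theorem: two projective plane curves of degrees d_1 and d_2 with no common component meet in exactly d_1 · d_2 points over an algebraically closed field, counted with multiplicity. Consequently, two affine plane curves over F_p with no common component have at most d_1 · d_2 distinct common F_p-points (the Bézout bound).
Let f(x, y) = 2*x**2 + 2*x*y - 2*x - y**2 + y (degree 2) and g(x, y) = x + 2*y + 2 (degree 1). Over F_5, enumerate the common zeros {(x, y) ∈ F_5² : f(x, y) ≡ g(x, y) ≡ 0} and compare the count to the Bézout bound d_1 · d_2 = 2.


Common zeros: {(2, 3)}; count = 1; Bézout bound = 2.

deg(f) = 2, deg(g) = 1, so Bézout bound = 2.
Scan x ∈ F_5. For each x, list the y ∈ F_5 with f(x, y) ≡ 0 and those with g(x, y) ≡ 0 (mod 5); the common zeros in that column are the intersection.
  x = 0: f ≡ 0 at y ∈ {0, 1}; g ≡ 0 at y ∈ {4}; common: ∅.
  x = 1: f ≡ 0 at y ∈ {0, 3}; g ≡ 0 at y ∈ {1}; common: ∅.
  x = 2: f ≡ 0 at y ∈ {2, 3}; g ≡ 0 at y ∈ {3}; common: {3}.
  x = 3: f ≡ 0 at y ∈ ∅; g ≡ 0 at y ∈ {0}; common: ∅.
  x = 4: f ≡ 0 at y ∈ ∅; g ≡ 0 at y ∈ {2}; common: ∅.
Collecting: common zeros = {(2, 3)}, so the count is 1.
Comparison with the Bézout bound: 1 ≤ 2 = deg(f)·deg(g), as expected for curves with no common component (the affine F_5-count falls short of the bound because intersections may lie at infinity, over extension fields, or carry multiplicity).


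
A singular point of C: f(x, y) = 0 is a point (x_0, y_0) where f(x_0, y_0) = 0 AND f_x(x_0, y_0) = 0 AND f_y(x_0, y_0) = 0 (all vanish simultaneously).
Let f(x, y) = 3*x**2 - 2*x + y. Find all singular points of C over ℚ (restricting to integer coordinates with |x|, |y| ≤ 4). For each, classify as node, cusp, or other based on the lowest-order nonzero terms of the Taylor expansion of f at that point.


No singular points in the scanned grid; C is smooth there.

Compute partial derivatives:
  f_x = 6*x - 2.
  f_y = 1.
f_y = 1 is a nonzero constant, so f_y never vanishes: no point (x, y) can satisfy f = f_x = f_y = 0. In particular no (x, y) ∈ {−4, ..., 4}² is singular; the curve is smooth.


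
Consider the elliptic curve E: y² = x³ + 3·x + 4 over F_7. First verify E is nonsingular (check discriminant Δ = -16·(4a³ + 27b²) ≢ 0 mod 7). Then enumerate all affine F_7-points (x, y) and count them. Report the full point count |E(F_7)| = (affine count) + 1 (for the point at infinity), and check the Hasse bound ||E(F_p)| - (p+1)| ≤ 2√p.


Affine points = {(0, 2), (0, 5), (1, 1), (1, 6), (2, 2), (2, 5), (5, 2), (5, 5), (6, 0)}; affine count = 9; |E(F_7)| = 10.

Discriminant check: Δ ∝ 4a³ + 27b² = 4·3³ + 27·4² = 4·27 + 27·16 ≡ 1 (mod 7). Nonzero ⇒ E is nonsingular.
For each x ∈ F_7, compute rhs = x³ + 3·x + 4 mod 7, then count y ∈ F_7 with y² ≡ rhs.
  x = 0: rhs = 4, matching y values: 2, 5 (2 points).
  x = 1: rhs = 1, matching y values: 1, 6 (2 points).
  x = 2: rhs = 4, matching y values: 2, 5 (2 points).
  x = 3: rhs = 5, matching y values: none (0 points).
  x = 4: rhs = 3, matching y values: none (0 points).
  x = 5: rhs = 4, matching y values: 2, 5 (2 points).
  x = 6: rhs = 0, matching y values: 0 (1 points).
Total affine count: 9.
Full point count |E(F_7)| = 9 + 1 = 10.
Hasse bound: |10 − (7+1)| = |2| = 2 ≤ 2√7 ≈ 5.2915 ✓.


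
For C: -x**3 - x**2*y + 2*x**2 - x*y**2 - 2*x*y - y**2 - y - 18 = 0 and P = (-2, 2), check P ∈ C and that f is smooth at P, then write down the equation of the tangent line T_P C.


Tangent line at P: -20*x + 3*y - 46 = 0.

Step 1: f(-2, 2) = 0, so P lies on C.
Step 2: partial derivatives
  f_x(x, y) = -3*x**2 - 2*x*y + 4*x - y**2 - 2*y, f_y(x, y) = -x**2 - 2*x*y - 2*x - 2*y - 1.
  f_x(P) = -20, f_y(P) = 3 (gradient nonzero, so P is smooth).
Step 3: tangent line at P: -20·(x − -2) + 3·(y − 2) = 0.
Expanding: -20*x + 3*y - 46 = 0.


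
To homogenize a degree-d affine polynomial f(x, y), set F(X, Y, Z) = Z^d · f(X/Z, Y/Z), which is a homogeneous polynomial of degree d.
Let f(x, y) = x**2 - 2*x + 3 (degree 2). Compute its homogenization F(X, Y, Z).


F(X, Y, Z) = X**2 - 2*X*Z + 3*Z**2

deg(f) = 2.
Substitute x = X/Z, y = Y/Z into f, then multiply by Z^2.
  monomial 1·x^2·y^0 ↦ 1·X^2·Y^0·Z^0.
  monomial -2·x^1·y^0 ↦ -2·X^1·Y^0·Z^1.
  monomial 3·x^0·y^0 ↦ 3·X^0·Y^0·Z^2.
Collecting: F(X, Y, Z) = X**2 - 2*X*Z + 3*Z**2.


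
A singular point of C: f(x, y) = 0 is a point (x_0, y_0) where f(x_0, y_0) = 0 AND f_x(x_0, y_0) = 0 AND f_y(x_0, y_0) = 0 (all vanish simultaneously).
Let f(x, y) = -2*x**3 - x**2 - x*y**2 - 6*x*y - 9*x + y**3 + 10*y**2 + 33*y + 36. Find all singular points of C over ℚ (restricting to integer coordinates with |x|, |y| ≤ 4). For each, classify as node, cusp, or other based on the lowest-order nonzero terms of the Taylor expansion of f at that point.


Singular points: {(0, -3)}; classification: node.

Compute partial derivatives:
  f_x = -6*x**2 - 2*x - y**2 - 6*y - 9.
  f_y = -2*x*y - 6*x + 3*y**2 + 20*y + 33.
Scan x_0 ∈ {−4, ..., 4}. For each x_0, f_y(x_0, y) is a polynomial in y; find its integer roots y ∈ {−4, ..., 4}, then test f_x and f at those candidates.
  x = -4: f_y(-4, y) = 3*y**2 + 28*y + 57; vanishes at y ∈ {-3}. (-4, -3): f_x = -88 ≠ 0.
  x = -3: f_y(-3, y) = 3*y**2 + 26*y + 51; vanishes at y ∈ {-3}. (-3, -3): f_x = -48 ≠ 0.
  x = -2: f_y(-2, y) = 3*y**2 + 24*y + 45; vanishes at y ∈ {-3}. (-2, -3): f_x = -20 ≠ 0.
  x = -1: f_y(-1, y) = 3*y**2 + 22*y + 39; vanishes at y ∈ {-3}. (-1, -3): f_x = -4 ≠ 0.
  x = 0: f_y(0, y) = 3*y**2 + 20*y + 33; vanishes at y ∈ {-3}. (0, -3): f_x = 0, f = 0 — SINGULAR.
  x = 1: f_y(1, y) = 3*y**2 + 18*y + 27; vanishes at y ∈ {-3}. (1, -3): f_x = -8 ≠ 0.
  x = 2: f_y(2, y) = 3*y**2 + 16*y + 21; vanishes at y ∈ {-3}. (2, -3): f_x = -28 ≠ 0.
  x = 3: f_y(3, y) = 3*y**2 + 14*y + 15; vanishes at y ∈ {-3}. (3, -3): f_x = -60 ≠ 0.
  x = 4: f_y(4, y) = 3*y**2 + 12*y + 9; vanishes at y ∈ {-3, -1}. (4, -3): f_x = -104 ≠ 0; (4, -1): f_x = -108 ≠ 0.
Only singular point on the grid: (0, -3).
Classify: substitute x = 0 + u, y = -3 + v and expand: f = -2*u**3 - u**2 - u*v**2 + v**3 + v**2.
No constant or linear terms (consistent with a singular point). Quadratic part: -u**2 + v**2. Cubic part: -2*u**3 - u*v**2 + v**3.
The quadratic part v**2 - u**2 = (v − u)(v + u) splits into two distinct linear factors, so there are two distinct tangent lines y − -3 = ±(x − 0) — this is a node (ordinary double point).
Classification: node.


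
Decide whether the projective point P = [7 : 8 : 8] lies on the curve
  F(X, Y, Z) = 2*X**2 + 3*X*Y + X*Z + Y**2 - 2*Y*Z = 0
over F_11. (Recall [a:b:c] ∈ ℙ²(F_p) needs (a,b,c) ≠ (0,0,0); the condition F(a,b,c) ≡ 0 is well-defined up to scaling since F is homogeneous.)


F(7,8,8) ≡ 5 (mod 11); P is NOT on the curve.

Evaluate F(7, 8, 8) term-by-term (mod 11).
  2*X**2 ↦ 2·49·1·1 = 98
  3*X*Y ↦ 3·7·8·1 = 168
  X*Z ↦ 1·7·1·8 = 56
  Y**2 ↦ 1·1·64·1 = 64
  -2*Y*Z ↦ -2·1·8·8 = -128
Sum: F(7, 8, 8) = (98) + (168) + (56) + (64) + (-128) = 258.
Reducing mod 11: 258 ≡ 5 (mod 11).
Since F(a, b, c) ≡ 5 ≠ 0 (mod 11), P does NOT lie on the curve.


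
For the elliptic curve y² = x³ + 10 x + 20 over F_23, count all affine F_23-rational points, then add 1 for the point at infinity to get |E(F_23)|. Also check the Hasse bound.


Affine points = {(1, 10), (1, 13), (2, 5), (2, 18), (3, 10), (3, 13), (4, 3), (4, 20), (10, 4), (10, 19), (11, 9), (11, 14), (13, 1), (13, 22), (14, 11), (14, 12), (15, 7), (15, 16), (18, 11), (18, 12), (19, 10), (19, 13), (20, 3), (20, 20), (22, 3), (22, 20)}; affine count = 26; |E(F_23)| = 27.

Discriminant check: Δ ∝ 4a³ + 27b² = 4·10³ + 27·20² = 4·1000 + 27·400 ≡ 11 (mod 23). Nonzero ⇒ E is nonsingular.
For each x ∈ F_23, compute rhs = x³ + 10·x + 20 mod 23, then count y ∈ F_23 with y² ≡ rhs.
  x = 0: rhs = 20, matching y values: none (0 points).
  x = 1: rhs = 8, matching y values: 10, 13 (2 points).
  x = 2: rhs = 2, matching y values: 5, 18 (2 points).
  x = 3: rhs = 8, matching y values: 10, 13 (2 points).
  x = 4: rhs = 9, matching y values: 3, 20 (2 points).
  x = 5: rhs = 11, matching y values: none (0 points).
  x = 6: rhs = 20, matching y values: none (0 points).
  x = 7: rhs = 19, matching y values: none (0 points).
  x = 8: rhs = 14, matching y values: none (0 points).
  x = 9: rhs = 11, matching y values: none (0 points).
  x = 10: rhs = 16, matching y values: 4, 19 (2 points).
  x = 11: rhs = 12, matching y values: 9, 14 (2 points).
  x = 12: rhs = 5, matching y values: none (0 points).
  x = 13: rhs = 1, matching y values: 1, 22 (2 points).
  x = 14: rhs = 6, matching y values: 11, 12 (2 points).
  x = 15: rhs = 3, matching y values: 7, 16 (2 points).
  x = 16: rhs = 21, matching y values: none (0 points).
  x = 17: rhs = 20, matching y values: none (0 points).
  x = 18: rhs = 6, matching y values: 11, 12 (2 points).
  x = 19: rhs = 8, matching y values: 10, 13 (2 points).
  x = 20: rhs = 9, matching y values: 3, 20 (2 points).
  x = 21: rhs = 15, matching y values: none (0 points).
  x = 22: rhs = 9, matching y values: 3, 20 (2 points).
Total affine count: 26.
Full point count |E(F_23)| = 26 + 1 = 27.
Hasse bound: |27 − (23+1)| = |3| = 3 ≤ 2√23 ≈ 9.5917 ✓.


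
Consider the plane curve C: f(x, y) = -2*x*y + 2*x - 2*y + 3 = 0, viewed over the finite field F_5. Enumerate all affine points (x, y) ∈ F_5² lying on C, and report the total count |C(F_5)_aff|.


Affine F_5-points: {(0, 4), (1, 0), (2, 2), (3, 3)}; count = 4.

For each of the 25 pairs (x, y) ∈ F_5², evaluate f(x, y) mod 5. Record the zeros.
  x = 0: [0↦3, 1↦1, 2↦4, 3↦2, 4↦0]  zeros at y ∈ {4}
  x = 1: [0↦0, 1↦1, 2↦2, 3↦3, 4↦4]  zeros at y ∈ {0}
  x = 2: [0↦2, 1↦1, 2↦0, 3↦4, 4↦3]  zeros at y ∈ {2}
  x = 3: [0↦4, 1↦1, 2↦3, 3↦0, 4↦2]  zeros at y ∈ {3}
  x = 4: [0↦1, 1↦1, 2↦1, 3↦1, 4↦1]  zeros at y ∈ ∅
Collecting zeros: affine points = {(0, 4), (1, 0), (2, 2), (3, 3)}.
Total count |C(F_5)_aff| = 4.
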